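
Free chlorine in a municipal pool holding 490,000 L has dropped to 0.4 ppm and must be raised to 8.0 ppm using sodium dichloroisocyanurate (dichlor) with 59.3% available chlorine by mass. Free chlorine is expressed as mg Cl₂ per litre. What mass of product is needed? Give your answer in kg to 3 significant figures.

Chlorine deficit: 8.0 − 0.4 = 7.6 ppm = 7.6 mg/L as Cl₂.
Cl₂ equivalent needed: 7.6 mg/L × 490,000 L = 3,724,000 mg = 3724 g.
Product at 59.3% available chlorine: 3724 / 0.593 = 6280 g.

6.28 kg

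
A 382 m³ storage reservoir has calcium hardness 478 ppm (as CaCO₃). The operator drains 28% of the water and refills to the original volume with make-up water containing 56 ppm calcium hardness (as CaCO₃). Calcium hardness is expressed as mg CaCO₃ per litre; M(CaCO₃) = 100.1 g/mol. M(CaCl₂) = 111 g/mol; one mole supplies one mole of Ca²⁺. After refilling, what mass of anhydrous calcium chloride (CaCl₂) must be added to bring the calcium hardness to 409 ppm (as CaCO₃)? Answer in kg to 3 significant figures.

Volume: 382 m³ = 382,000 L.
After draining 28% and refilling: 478 × 0.72 + 56 × 0.28 = 359.84 ppm.
Deficit to target: 409 − 359.84 = 49.16 mg/L.
As CaCO₃: 49.16 mg/L × 382,000 L = 18,780 g; ÷ 100.1 = 187.6 mol Ca²⁺.
Mass: 187.6 × 111 = 20,820 g.

20.8 kg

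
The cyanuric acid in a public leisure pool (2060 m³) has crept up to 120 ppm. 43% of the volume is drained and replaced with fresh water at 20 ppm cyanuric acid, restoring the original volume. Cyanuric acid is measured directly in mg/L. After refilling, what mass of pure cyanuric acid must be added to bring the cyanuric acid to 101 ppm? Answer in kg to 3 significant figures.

Volume: 2060 m³ = 2,060,000 L.
After draining 43% and refilling: 120 × 0.57 + 20 × 0.43 = 77 ppm.
Deficit to target: 101 − 77 = 24 mg/L.
Mass: 24 mg/L × 2,060,000 L = 49,440 g cyanuric acid.

49.4 kg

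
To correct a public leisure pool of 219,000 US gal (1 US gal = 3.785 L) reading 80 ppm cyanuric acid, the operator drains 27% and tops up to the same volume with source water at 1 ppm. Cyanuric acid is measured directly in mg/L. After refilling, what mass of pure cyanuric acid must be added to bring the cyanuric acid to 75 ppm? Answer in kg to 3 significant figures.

13.5 kg

Volume: 219,000 US gal × 3.785 L/gal = 828,915 L.
After draining 27% and refilling: 80 × 0.73 + 1 × 0.27 = 58.67 ppm.
Deficit to target: 75 − 58.67 = 16.33 mg/L.
Mass: 16.33 mg/L × 828,915 L = 13,540 g cyanuric acid.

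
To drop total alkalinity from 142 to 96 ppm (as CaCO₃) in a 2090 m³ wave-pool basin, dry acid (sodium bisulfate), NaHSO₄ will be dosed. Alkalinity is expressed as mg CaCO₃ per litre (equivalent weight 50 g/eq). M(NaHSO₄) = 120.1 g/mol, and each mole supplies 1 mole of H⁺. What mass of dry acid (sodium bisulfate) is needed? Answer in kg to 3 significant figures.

Volume: 2090 m³ = 2,090,000 L.
Alkalinity to neutralize: (142 − 96) = 46 mg/L as CaCO₃ × 2,090,000 L = 96,140 g as CaCO₃.
Equivalents of H⁺ required: 96,140 ÷ 50 g/eq = 1923 eq = 1923 mol NaHSO₄.
Mass of NaHSO₄: 1923 × 120.1 = 230,900 g.

231 kg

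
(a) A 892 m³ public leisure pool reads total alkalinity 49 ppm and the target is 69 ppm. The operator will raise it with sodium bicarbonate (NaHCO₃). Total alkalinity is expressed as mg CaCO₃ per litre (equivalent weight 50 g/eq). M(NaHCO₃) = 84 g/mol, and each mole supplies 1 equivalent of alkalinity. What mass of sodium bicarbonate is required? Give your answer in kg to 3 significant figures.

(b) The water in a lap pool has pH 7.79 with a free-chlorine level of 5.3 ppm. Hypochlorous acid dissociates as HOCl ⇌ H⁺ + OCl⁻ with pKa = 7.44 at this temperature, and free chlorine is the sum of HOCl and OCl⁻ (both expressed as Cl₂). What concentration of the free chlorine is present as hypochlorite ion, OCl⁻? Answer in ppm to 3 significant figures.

(a) 30.0 kg; (b) 3.66 ppm

(a) Volume: 892 m³ = 892,000 L.
(a) Alkalinity to add: (69 − 49) = 20 mg/L as CaCO₃ × 892,000 L = 17,840 g as CaCO₃.
(a) Equivalents: 17,840 g ÷ 50 g/eq = 356.8 eq.
(a) NaHCO₃ supplies 1 eq per mole → 356.8 mol.
(a) Mass: 356.8 mol × 84 g/mol = 29,970 g.

(b) [OCl⁻]/[HOCl] = 10^(pH − pKa) = 10^(7.79 − 7.44) = 10^0.35 = 2.239.
(b) Fraction as HOCl = 1 / (1 + 2.239) = 0.3088.
(b) OCl⁻ = (1 − 0.3088) × 5.3 ppm = 3.664 ppm.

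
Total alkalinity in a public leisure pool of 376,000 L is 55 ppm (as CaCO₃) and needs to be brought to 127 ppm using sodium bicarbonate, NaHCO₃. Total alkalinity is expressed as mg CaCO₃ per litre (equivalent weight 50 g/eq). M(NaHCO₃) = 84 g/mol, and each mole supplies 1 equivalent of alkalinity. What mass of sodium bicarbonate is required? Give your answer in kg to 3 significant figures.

Alkalinity to add: (127 − 55) = 72 mg/L as CaCO₃ × 376,000 L = 27,070 g as CaCO₃.
Equivalents: 27,070 g ÷ 50 g/eq = 541.4 eq.
NaHCO₃ supplies 1 eq per mole → 541.4 mol.
Mass: 541.4 mol × 84 g/mol = 45,480 g.

45.5 kg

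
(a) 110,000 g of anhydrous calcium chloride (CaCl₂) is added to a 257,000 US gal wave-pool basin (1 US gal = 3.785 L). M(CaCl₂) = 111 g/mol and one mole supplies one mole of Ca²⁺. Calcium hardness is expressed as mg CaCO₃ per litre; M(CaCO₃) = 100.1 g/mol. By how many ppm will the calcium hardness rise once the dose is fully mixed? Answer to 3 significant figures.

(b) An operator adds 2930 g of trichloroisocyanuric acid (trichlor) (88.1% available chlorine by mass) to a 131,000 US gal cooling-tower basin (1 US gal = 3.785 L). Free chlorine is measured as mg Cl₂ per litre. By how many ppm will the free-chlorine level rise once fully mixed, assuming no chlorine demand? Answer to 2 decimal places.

(a) 102 ppm; (b) 5.21 ppm

(a) Volume: 257,000 US gal × 3.785 L/gal = 972,745 L.
(a) Moles of Ca²⁺: 110,000 g ÷ 111 g/mol = 991 mol.
(a) As CaCO₃: 991 mol × 100.1 g/mol = 99,200 g.
(a) Rise: 99,200 g / 972,745 L × 1000 = 102 mg/L.

(b) Volume: 131,000 US gal × 3.785 L/gal = 495,835 L.
(b) Available chlorine delivered: 2930 g × 0.881 = 2581 g as Cl₂.
(b) Concentration rise: 2581 g / 495,835 L = 5.206 mg/L = 5.21 ppm.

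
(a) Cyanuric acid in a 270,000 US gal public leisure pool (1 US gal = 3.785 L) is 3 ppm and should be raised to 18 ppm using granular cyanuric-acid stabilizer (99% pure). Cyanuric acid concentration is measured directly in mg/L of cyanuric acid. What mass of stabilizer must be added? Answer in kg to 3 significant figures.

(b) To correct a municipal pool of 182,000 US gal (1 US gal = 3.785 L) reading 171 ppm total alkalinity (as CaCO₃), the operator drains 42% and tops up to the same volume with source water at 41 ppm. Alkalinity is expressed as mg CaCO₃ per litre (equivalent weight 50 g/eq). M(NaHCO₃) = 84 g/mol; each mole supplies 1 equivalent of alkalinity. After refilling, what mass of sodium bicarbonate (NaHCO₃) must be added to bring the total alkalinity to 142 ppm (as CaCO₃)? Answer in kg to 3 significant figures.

(a) 15.5 kg; (b) 29.6 kg

(a) Volume: 270,000 US gal × 3.785 L/gal = 1,021,950 L.
(a) CYA to add: (18 − 3) = 15 mg/L × 1,021,950 L = 15,330 g cyanuric acid.
(a) At 99% purity: 15,330 / 0.99 = 15,480 g product.

(b) Volume: 182,000 US gal × 3.785 L/gal = 688,870 L.
(b) After draining 42% and refilling: 171 × 0.58 + 41 × 0.42 = 116.4 ppm.
(b) Deficit to target: 142 − 116.4 = 25.6 mg/L.
(b) As CaCO₃: 25.6 mg/L × 688,870 L = 17,640 g; ÷ 50 g/eq ÷ 1 = 352.7 mol NaHCO₃.
(b) Mass: 352.7 × 84 = 29,630 g.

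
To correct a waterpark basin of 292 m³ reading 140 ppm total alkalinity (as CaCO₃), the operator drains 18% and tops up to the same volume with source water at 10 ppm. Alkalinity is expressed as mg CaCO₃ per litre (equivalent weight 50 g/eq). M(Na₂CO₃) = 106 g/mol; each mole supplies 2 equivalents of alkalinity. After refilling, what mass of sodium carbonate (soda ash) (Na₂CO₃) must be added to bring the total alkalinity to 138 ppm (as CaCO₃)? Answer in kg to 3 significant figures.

6.62 kg

Volume: 292 m³ = 292,000 L.
After draining 18% and refilling: 140 × 0.82 + 10 × 0.18 = 116.6 ppm.
Deficit to target: 138 − 116.6 = 21.4 mg/L.
As CaCO₃: 21.4 mg/L × 292,000 L = 6249 g; ÷ 50 g/eq ÷ 2 = 62.49 mol Na₂CO₃.
Mass: 62.49 × 106 = 6624 g.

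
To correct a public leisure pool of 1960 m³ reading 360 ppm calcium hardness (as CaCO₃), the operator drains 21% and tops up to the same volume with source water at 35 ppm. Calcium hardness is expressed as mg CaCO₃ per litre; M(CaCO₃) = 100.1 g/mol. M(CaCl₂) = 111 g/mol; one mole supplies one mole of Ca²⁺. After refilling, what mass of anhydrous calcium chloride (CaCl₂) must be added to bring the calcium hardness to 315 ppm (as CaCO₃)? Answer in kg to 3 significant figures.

Volume: 1960 m³ = 1,960,000 L.
After draining 21% and refilling: 360 × 0.79 + 35 × 0.21 = 291.75 ppm.
Deficit to target: 315 − 291.75 = 23.25 mg/L.
As CaCO₃: 23.25 mg/L × 1,960,000 L = 45,570 g; ÷ 100.1 = 455.2 mol Ca²⁺.
Mass: 455.2 × 111 = 50,530 g.

50.5 kg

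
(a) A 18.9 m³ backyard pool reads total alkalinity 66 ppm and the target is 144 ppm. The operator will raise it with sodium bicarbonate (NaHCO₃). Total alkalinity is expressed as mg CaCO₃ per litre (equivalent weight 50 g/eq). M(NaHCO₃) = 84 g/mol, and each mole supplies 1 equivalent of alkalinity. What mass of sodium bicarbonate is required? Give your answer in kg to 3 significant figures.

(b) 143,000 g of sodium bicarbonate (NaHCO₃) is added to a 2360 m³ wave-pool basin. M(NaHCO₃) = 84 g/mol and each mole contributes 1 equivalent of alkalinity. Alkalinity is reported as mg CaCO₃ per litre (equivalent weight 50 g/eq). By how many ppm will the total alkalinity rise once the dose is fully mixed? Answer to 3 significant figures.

(a) Volume: 18.9 m³ = 18,900 L.
(a) Alkalinity to add: (144 − 66) = 78 mg/L as CaCO₃ × 18,900 L = 1474 g as CaCO₃.
(a) Equivalents: 1474 g ÷ 50 g/eq = 29.48 eq.
(a) NaHCO₃ supplies 1 eq per mole → 29.48 mol.
(a) Mass: 29.48 mol × 84 g/mol = 2477 g.

(b) Volume: 2360 m³ = 2,360,000 L.
(b) Moles of NaHCO₃: 143,000 g ÷ 84 g/mol = 1702 mol → 1702 eq of alkalinity.
(b) As CaCO₃: 1702 eq × 50 g/eq = 85,120 g.
(b) Rise: 85,120 g / 2,360,000 L × 1000 = 36.07 mg/L.

(a) 2.48 kg; (b) 36.1 ppm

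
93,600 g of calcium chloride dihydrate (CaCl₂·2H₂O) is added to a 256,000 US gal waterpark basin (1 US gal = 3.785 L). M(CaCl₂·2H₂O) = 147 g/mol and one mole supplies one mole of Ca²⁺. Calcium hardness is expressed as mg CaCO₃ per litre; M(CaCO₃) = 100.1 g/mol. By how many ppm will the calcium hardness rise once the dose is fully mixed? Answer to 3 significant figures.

65.8 ppm

Volume: 256,000 US gal × 3.785 L/gal = 968,960 L.
Moles of Ca²⁺: 93,600 g ÷ 147 g/mol = 636.7 mol.
As CaCO₃: 636.7 mol × 100.1 g/mol = 63,740 g.
Rise: 63,740 g / 968,960 L × 1000 = 65.78 mg/L.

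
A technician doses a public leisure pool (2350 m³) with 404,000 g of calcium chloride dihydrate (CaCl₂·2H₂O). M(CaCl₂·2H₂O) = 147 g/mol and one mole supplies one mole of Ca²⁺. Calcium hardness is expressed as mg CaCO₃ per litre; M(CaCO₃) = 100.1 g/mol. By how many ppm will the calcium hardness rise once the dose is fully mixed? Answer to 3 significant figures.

117 ppm

Volume: 2350 m³ = 2,350,000 L.
Moles of Ca²⁺: 404,000 g ÷ 147 g/mol = 2748 mol.
As CaCO₃: 2748 mol × 100.1 g/mol = 275,100 g.
Rise: 275,100 g / 2,350,000 L × 1000 = 117.1 mg/L.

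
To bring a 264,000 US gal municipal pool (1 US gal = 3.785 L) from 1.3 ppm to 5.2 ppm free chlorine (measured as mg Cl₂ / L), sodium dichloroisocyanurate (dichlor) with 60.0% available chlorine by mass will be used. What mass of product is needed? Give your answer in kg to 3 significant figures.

6.50 kg

Volume: 264,000 US gal × 3.785 L/gal = 999,240 L.
Chlorine deficit: 5.2 − 1.3 = 3.9 ppm = 3.9 mg/L as Cl₂.
Cl₂ equivalent needed: 3.9 mg/L × 999,240 L = 3,897,000 mg = 3897 g.
Product at 60.0% available chlorine: 3897 / 0.6 = 6495 g.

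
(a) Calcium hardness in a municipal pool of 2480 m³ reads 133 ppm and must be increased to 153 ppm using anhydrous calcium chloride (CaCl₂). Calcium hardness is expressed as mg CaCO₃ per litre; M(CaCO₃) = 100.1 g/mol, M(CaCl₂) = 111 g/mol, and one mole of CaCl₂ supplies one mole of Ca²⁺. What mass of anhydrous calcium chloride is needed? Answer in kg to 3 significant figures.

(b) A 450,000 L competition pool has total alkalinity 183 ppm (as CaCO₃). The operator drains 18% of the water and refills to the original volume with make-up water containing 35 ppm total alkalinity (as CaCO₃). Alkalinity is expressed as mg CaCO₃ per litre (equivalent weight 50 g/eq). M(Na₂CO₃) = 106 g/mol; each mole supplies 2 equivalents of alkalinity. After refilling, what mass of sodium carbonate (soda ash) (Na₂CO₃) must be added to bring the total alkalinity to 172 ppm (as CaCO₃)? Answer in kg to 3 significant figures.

(a) Volume: 2480 m³ = 2,480,000 L.
(a) Hardness to add: (153 − 133) = 20 mg/L as CaCO₃ × 2,480,000 L = 49,600 g as CaCO₃.
(a) Moles of Ca²⁺ (1 mol Ca²⁺ ≡ 1 mol CaCO₃): 49,600 / 100.1 g/mol = 495.5 mol.
(a) Mass of CaCl₂: 495.5 × 111 = 55,000 g.

(b) After draining 18% and refilling: 183 × 0.82 + 35 × 0.18 = 156.36 ppm.
(b) Deficit to target: 172 − 156.36 = 15.64 mg/L.
(b) As CaCO₃: 15.64 mg/L × 450,000 L = 7038 g; ÷ 50 g/eq ÷ 2 = 70.38 mol Na₂CO₃.
(b) Mass: 70.38 × 106 = 7460 g.

(a) 55.0 kg; (b) 7.46 kg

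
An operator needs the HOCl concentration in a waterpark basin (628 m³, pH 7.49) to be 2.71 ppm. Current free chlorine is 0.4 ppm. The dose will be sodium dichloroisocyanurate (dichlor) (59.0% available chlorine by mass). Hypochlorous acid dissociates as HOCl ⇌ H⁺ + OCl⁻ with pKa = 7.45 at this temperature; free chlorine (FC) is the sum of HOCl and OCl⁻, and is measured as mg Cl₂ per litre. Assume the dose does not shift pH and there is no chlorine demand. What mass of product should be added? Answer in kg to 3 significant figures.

5.62 kg

Volume: 628 m³ = 628,000 L.
[OCl⁻]/[HOCl] = 10^(pH − pKa) = 10^(7.49 − 7.45) = 1.096; fraction as HOCl = 1/(1 + 1.096) = 0.477.
Free chlorine required for 2.71 ppm HOCl: 2.71 / 0.477 = 5.681 ppm.
FC to add: 5.681 − 0.4 = 5.281 mg/L as Cl₂.
Cl₂ equivalent: 5.281 mg/L × 628,000 L = 3317 g.
Product at 59.0% available Cl: 3317 / 0.59 = 5622 g.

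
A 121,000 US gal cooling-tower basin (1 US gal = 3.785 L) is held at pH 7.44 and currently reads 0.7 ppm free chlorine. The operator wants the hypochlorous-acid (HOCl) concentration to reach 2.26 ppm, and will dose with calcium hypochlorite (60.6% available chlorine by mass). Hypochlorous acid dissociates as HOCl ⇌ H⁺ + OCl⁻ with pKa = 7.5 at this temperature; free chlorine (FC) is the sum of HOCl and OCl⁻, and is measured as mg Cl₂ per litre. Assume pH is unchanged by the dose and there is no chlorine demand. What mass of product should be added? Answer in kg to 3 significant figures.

2.67 kg

Volume: 121,000 US gal × 3.785 L/gal = 457,985 L.
[OCl⁻]/[HOCl] = 10^(pH − pKa) = 10^(7.44 − 7.5) = 0.871; fraction as HOCl = 1/(1 + 0.871) = 0.5345.
Free chlorine required for 2.26 ppm HOCl: 2.26 / 0.5345 = 4.228 ppm.
FC to add: 4.228 − 0.7 = 3.528 mg/L as Cl₂.
Cl₂ equivalent: 3.528 mg/L × 457,985 L = 1616 g.
Product at 60.6% available Cl: 1616 / 0.606 = 2667 g.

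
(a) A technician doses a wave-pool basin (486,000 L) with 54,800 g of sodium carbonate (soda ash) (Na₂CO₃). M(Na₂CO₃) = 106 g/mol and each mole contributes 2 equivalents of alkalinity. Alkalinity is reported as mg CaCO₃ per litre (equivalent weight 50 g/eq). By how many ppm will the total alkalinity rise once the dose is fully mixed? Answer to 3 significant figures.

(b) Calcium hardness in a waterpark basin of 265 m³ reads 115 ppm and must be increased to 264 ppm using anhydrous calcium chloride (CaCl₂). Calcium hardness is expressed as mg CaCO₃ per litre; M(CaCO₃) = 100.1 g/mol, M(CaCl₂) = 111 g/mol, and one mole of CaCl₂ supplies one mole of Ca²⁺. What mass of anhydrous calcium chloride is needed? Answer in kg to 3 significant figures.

(a) Moles of Na₂CO₃: 54,800 g ÷ 106 g/mol = 517 mol → 1034 eq of alkalinity.
(a) As CaCO₃: 1034 eq × 50 g/eq = 51,700 g.
(a) Rise: 51,700 g / 486,000 L × 1000 = 106.4 mg/L.

(b) Volume: 265 m³ = 265,000 L.
(b) Hardness to add: (264 − 115) = 149 mg/L as CaCO₃ × 265,000 L = 39,480 g as CaCO₃.
(b) Moles of Ca²⁺ (1 mol Ca²⁺ ≡ 1 mol CaCO₃): 39,480 / 100.1 g/mol = 394.5 mol.
(b) Mass of CaCl₂: 394.5 × 111 = 43,780 g.

(a) 106 ppm; (b) 43.8 kg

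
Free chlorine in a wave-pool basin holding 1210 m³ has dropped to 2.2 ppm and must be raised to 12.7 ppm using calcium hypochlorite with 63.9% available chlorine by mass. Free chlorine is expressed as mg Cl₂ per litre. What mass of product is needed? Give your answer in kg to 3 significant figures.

19.9 kg

Volume: 1210 m³ = 1,210,000 L.
Chlorine deficit: 12.7 − 2.2 = 10.5 ppm = 10.5 mg/L as Cl₂.
Cl₂ equivalent needed: 10.5 mg/L × 1,210,000 L = 12,700,000 mg = 12,700 g.
Product at 63.9% available chlorine: 12,700 / 0.639 = 19,880 g.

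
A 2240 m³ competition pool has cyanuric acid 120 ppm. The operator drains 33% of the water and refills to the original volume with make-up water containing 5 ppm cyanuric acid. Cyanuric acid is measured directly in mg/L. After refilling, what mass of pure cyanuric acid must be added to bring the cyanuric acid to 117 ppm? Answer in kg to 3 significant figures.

78.3 kg

Volume: 2240 m³ = 2,240,000 L.
After draining 33% and refilling: 120 × 0.67 + 5 × 0.33 = 82.05 ppm.
Deficit to target: 117 − 82.05 = 34.95 mg/L.
Mass: 34.95 mg/L × 2,240,000 L = 78,290 g cyanuric acid.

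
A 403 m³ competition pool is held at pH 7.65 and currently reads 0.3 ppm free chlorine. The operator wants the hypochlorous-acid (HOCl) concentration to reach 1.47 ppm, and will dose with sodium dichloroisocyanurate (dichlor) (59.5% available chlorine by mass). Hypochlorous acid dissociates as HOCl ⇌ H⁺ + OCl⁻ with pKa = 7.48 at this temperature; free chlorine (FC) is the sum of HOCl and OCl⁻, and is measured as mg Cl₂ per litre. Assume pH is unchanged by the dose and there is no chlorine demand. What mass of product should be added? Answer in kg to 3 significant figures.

2.27 kg

Volume: 403 m³ = 403,000 L.
[OCl⁻]/[HOCl] = 10^(pH − pKa) = 10^(7.65 − 7.48) = 1.479; fraction as HOCl = 1/(1 + 1.479) = 0.4034.
Free chlorine required for 1.47 ppm HOCl: 1.47 / 0.4034 = 3.644 ppm.
FC to add: 3.644 − 0.3 = 3.344 mg/L as Cl₂.
Cl₂ equivalent: 3.344 mg/L × 403,000 L = 1348 g.
Product at 59.5% available Cl: 1348 / 0.595 = 2265 g.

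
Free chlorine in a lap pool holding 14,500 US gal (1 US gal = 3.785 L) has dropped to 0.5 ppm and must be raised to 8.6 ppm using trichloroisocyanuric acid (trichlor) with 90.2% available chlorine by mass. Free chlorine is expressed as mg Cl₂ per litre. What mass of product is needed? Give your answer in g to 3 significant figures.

493 g

Volume: 14,500 US gal × 3.785 L/gal = 54,882 L.
Chlorine deficit: 8.6 − 0.5 = 8.1 ppm = 8.1 mg/L as Cl₂.
Cl₂ equivalent needed: 8.1 mg/L × 54,882 L = 444,500 mg = 444.5 g.
Product at 90.2% available chlorine: 444.5 / 0.902 = 492.8 g.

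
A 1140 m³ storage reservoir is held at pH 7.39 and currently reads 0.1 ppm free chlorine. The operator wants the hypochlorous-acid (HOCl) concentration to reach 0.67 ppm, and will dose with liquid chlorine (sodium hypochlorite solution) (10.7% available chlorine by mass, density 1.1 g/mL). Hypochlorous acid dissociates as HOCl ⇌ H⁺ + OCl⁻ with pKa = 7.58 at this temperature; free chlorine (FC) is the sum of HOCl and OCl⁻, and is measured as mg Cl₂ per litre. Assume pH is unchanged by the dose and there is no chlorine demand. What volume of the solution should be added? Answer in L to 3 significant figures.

9.71 L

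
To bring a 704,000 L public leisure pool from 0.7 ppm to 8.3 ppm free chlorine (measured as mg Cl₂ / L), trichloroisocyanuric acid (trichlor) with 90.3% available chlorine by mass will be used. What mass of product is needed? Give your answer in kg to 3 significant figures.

Chlorine deficit: 8.3 − 0.7 = 7.6 ppm = 7.6 mg/L as Cl₂.
Cl₂ equivalent needed: 7.6 mg/L × 704,000 L = 5,350,000 mg = 5350 g.
Product at 90.3% available chlorine: 5350 / 0.903 = 5925 g.

5.93 kg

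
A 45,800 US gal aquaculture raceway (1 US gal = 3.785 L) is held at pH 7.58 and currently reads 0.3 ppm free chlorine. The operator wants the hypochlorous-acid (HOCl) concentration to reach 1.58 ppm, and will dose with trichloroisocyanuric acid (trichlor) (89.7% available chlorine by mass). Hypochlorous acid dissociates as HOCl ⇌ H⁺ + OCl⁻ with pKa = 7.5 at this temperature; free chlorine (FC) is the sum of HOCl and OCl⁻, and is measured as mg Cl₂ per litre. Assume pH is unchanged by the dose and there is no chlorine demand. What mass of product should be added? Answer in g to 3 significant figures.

Volume: 45,800 US gal × 3.785 L/gal = 173,353 L.
[OCl⁻]/[HOCl] = 10^(pH − pKa) = 10^(7.58 − 7.5) = 1.202; fraction as HOCl = 1/(1 + 1.202) = 0.4541.
Free chlorine required for 1.58 ppm HOCl: 1.58 / 0.4541 = 3.48 ppm.
FC to add: 3.48 − 0.3 = 3.18 mg/L as Cl₂.
Cl₂ equivalent: 3.18 mg/L × 173,353 L = 551.2 g.
Product at 89.7% available Cl: 551.2 / 0.897 = 614.5 g.

614 g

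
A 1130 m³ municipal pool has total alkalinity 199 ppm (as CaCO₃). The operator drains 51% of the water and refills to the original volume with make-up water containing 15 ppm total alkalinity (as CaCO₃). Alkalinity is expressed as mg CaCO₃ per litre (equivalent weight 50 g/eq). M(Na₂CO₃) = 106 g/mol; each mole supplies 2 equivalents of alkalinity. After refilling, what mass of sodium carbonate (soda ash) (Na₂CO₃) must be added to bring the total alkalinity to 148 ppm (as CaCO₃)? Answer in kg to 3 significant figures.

51.3 kg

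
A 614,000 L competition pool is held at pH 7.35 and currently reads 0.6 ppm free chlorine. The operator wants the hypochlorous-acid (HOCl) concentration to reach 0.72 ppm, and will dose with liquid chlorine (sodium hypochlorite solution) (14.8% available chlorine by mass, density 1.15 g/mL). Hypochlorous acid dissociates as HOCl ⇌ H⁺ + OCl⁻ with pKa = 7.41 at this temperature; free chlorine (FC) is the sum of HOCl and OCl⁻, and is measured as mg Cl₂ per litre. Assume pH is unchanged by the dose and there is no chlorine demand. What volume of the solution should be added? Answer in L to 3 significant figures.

2.70 L

[OCl⁻]/[HOCl] = 10^(pH − pKa) = 10^(7.35 − 7.41) = 0.871; fraction as HOCl = 1/(1 + 0.871) = 0.5345.
Free chlorine required for 0.72 ppm HOCl: 0.72 / 0.5345 = 1.347 ppm.
FC to add: 1.347 − 0.6 = 0.7471 mg/L as Cl₂.
Cl₂ equivalent: 0.7471 mg/L × 614,000 L = 458.7 g.
Product at 14.8% available Cl: 458.7 / 0.148 = 3099 g.
Volume: 3099 g ÷ 1.15 g/mL = 2695 mL.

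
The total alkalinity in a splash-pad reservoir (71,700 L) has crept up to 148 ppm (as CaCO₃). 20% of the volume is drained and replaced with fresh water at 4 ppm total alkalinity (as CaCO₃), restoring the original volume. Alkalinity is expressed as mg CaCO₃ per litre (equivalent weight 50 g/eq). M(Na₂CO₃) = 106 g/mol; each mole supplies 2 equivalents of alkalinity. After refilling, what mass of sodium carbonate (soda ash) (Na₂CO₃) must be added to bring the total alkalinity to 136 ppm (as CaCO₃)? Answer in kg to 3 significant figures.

After draining 20% and refilling: 148 × 0.80 + 4 × 0.20 = 119.2 ppm.
Deficit to target: 136 − 119.2 = 16.8 mg/L.
As CaCO₃: 16.8 mg/L × 71,700 L = 1205 g; ÷ 50 g/eq ÷ 2 = 12.05 mol Na₂CO₃.
Mass: 12.05 × 106 = 1277 g.

1.28 kg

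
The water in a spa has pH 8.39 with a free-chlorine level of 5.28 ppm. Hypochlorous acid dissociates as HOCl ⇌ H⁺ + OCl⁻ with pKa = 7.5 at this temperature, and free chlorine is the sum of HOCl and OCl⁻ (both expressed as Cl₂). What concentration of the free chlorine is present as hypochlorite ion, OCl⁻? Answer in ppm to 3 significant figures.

4.68 ppm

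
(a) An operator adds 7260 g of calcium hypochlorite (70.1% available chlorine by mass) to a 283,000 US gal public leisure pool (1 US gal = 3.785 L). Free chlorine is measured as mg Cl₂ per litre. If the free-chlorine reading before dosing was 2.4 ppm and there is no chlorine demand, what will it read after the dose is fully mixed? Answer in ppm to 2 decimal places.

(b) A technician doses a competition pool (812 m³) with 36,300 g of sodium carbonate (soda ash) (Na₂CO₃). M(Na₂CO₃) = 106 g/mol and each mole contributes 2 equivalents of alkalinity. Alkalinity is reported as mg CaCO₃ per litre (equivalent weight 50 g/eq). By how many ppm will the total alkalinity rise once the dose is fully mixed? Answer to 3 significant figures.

(a) Volume: 283,000 US gal × 3.785 L/gal = 1,071,155 L.
(a) Available chlorine delivered: 7260 g × 0.701 = 5089 g as Cl₂.
(a) Concentration rise: 5089 g / 1,071,155 L = 4.751 mg/L = 4.75 ppm.
(a) Final FC: 2.4 + 4.75 = 7.15 ppm.

(b) Volume: 812 m³ = 812,000 L.
(b) Moles of Na₂CO₃: 36,300 g ÷ 106 g/mol = 342.5 mol → 684.9 eq of alkalinity.
(b) As CaCO₃: 684.9 eq × 50 g/eq = 34,250 g.
(b) Rise: 34,250 g / 812,000 L × 1000 = 42.17 mg/L.

(a) 7.15 ppm; (b) 42.2 ppm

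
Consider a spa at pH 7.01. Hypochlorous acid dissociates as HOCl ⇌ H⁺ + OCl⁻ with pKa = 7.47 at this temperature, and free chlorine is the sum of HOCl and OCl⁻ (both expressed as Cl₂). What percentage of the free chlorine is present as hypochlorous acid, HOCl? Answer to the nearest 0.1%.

74.3%

[OCl⁻]/[HOCl] = 10^(pH − pKa) = 10^(7.01 − 7.47) = 10^-0.46 = 0.3467.
Fraction as HOCl = 1 / (1 + 0.3467) = 0.7425.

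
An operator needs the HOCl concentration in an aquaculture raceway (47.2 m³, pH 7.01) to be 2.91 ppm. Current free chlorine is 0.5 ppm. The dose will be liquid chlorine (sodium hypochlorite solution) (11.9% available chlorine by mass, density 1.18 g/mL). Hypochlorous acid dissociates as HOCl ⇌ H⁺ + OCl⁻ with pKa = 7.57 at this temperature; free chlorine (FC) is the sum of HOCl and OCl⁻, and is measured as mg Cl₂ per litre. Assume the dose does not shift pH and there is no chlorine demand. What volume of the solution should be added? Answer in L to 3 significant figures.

1.08 L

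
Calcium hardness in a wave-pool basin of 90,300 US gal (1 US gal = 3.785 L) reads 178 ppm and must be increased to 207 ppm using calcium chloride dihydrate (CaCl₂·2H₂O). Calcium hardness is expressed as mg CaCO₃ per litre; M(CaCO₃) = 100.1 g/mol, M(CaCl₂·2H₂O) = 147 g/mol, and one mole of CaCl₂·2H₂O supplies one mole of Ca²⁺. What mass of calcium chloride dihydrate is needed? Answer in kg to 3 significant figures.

Volume: 90,300 US gal × 3.785 L/gal = 341,786 L.
Hardness to add: (207 − 178) = 29 mg/L as CaCO₃ × 341,786 L = 9912 g as CaCO₃.
Moles of Ca²⁺ (1 mol Ca²⁺ ≡ 1 mol CaCO₃): 9912 / 100.1 g/mol = 99.02 mol.
Mass of CaCl₂·2H₂O: 99.02 × 147 = 14,560 g.

14.6 kg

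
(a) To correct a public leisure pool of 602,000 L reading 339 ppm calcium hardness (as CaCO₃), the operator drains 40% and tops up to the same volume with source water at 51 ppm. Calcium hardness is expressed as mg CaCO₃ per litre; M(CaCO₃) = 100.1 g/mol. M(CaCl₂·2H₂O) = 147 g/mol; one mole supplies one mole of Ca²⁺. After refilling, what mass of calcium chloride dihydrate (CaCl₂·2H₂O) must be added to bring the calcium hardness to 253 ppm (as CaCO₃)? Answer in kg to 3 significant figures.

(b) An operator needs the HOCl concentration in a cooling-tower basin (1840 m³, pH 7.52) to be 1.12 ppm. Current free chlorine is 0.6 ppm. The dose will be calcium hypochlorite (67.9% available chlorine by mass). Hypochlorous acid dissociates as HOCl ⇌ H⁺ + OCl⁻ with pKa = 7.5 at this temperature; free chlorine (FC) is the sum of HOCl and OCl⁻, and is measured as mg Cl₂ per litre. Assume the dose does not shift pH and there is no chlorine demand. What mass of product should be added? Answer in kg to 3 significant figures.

(a) 25.8 kg; (b) 4.59 kg

(a) After draining 40% and refilling: 339 × 0.60 + 51 × 0.40 = 223.8 ppm.
(a) Deficit to target: 253 − 223.8 = 29.2 mg/L.
(a) As CaCO₃: 29.2 mg/L × 602,000 L = 17,580 g; ÷ 100.1 = 175.6 mol Ca²⁺.
(a) Mass: 175.6 × 147 = 25,810 g.

(b) Volume: 1840 m³ = 1,840,000 L.
(b) [OCl⁻]/[HOCl] = 10^(pH − pKa) = 10^(7.52 − 7.5) = 1.047; fraction as HOCl = 1/(1 + 1.047) = 0.4885.
(b) Free chlorine required for 1.12 ppm HOCl: 1.12 / 0.4885 = 2.293 ppm.
(b) FC to add: 2.293 − 0.6 = 1.693 mg/L as Cl₂.
(b) Cl₂ equivalent: 1.693 mg/L × 1,840,000 L = 3115 g.
(b) Product at 67.9% available Cl: 3115 / 0.679 = 4587 g.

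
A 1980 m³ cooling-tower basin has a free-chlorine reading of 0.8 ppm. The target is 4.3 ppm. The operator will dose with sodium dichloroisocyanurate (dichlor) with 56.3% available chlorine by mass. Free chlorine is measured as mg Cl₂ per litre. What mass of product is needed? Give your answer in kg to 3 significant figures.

12.3 kg

Volume: 1980 m³ = 1,980,000 L.
Chlorine deficit: 4.3 − 0.8 = 3.5 ppm = 3.5 mg/L as Cl₂.
Cl₂ equivalent needed: 3.5 mg/L × 1,980,000 L = 6,930,000 mg = 6930 g.
Product at 56.3% available chlorine: 6930 / 0.563 = 12,310 g.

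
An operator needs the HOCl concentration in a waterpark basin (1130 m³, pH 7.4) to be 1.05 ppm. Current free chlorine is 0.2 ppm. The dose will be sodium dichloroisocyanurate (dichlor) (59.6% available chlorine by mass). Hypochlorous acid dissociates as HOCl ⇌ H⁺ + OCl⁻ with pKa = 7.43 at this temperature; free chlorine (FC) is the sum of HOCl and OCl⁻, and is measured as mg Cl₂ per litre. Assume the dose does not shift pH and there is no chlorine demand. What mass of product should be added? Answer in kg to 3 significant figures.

Volume: 1130 m³ = 1,130,000 L.
[OCl⁻]/[HOCl] = 10^(pH − pKa) = 10^(7.4 − 7.43) = 0.9333; fraction as HOCl = 1/(1 + 0.9333) = 0.5173.
Free chlorine required for 1.05 ppm HOCl: 1.05 / 0.5173 = 2.03 ppm.
FC to add: 2.03 − 0.2 = 1.83 mg/L as Cl₂.
Cl₂ equivalent: 1.83 mg/L × 1,130,000 L = 2068 g.
Product at 59.6% available Cl: 2068 / 0.596 = 3469 g.

3.47 kg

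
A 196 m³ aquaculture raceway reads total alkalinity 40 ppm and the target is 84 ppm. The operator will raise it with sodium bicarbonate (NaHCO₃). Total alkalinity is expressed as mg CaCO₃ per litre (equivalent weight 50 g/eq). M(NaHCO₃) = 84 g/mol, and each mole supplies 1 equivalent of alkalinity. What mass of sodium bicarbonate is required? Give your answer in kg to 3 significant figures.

Volume: 196 m³ = 196,000 L.
Alkalinity to add: (84 − 40) = 44 mg/L as CaCO₃ × 196,000 L = 8624 g as CaCO₃.
Equivalents: 8624 g ÷ 50 g/eq = 172.5 eq.
NaHCO₃ supplies 1 eq per mole → 172.5 mol.
Mass: 172.5 mol × 84 g/mol = 14,490 g.

14.5 kg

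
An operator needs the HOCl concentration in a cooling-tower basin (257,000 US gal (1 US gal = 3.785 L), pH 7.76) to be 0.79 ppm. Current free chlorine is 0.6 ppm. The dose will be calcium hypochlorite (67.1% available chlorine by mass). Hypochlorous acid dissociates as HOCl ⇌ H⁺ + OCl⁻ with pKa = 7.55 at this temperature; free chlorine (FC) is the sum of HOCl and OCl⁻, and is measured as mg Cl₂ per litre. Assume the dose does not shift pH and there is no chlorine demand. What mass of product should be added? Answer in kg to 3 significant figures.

2.13 kg

Volume: 257,000 US gal × 3.785 L/gal = 972,745 L.
[OCl⁻]/[HOCl] = 10^(pH − pKa) = 10^(7.76 − 7.55) = 1.622; fraction as HOCl = 1/(1 + 1.622) = 0.3814.
Free chlorine required for 0.79 ppm HOCl: 0.79 / 0.3814 = 2.071 ppm.
FC to add: 2.071 − 0.6 = 1.471 mg/L as Cl₂.
Cl₂ equivalent: 1.471 mg/L × 972,745 L = 1431 g.
Product at 67.1% available Cl: 1431 / 0.671 = 2133 g.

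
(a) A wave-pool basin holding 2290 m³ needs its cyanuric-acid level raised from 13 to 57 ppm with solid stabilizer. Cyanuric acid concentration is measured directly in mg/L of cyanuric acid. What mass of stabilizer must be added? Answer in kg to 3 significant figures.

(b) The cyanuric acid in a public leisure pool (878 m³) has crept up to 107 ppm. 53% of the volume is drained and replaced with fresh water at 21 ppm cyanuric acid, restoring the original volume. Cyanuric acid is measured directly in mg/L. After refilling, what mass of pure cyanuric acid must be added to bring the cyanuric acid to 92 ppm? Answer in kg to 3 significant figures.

(a) Volume: 2290 m³ = 2,290,000 L.
(a) CYA to add: (57 − 13) = 44 mg/L × 2,290,000 L = 100,800 g cyanuric acid.

(b) Volume: 878 m³ = 878,000 L.
(b) After draining 53% and refilling: 107 × 0.47 + 21 × 0.53 = 61.42 ppm.
(b) Deficit to target: 92 − 61.42 = 30.58 mg/L.
(b) Mass: 30.58 mg/L × 878,000 L = 26,850 g cyanuric acid.

(a) 101 kg; (b) 26.8 kg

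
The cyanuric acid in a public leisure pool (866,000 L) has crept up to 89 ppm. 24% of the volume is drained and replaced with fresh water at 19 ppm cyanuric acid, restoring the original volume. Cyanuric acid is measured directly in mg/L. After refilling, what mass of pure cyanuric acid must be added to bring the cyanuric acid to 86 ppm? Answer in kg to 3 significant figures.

After draining 24% and refilling: 89 × 0.76 + 19 × 0.24 = 72.2 ppm.
Deficit to target: 86 − 72.2 = 13.8 mg/L.
Mass: 13.8 mg/L × 866,000 L = 11,950 g cyanuric acid.

12.0 kg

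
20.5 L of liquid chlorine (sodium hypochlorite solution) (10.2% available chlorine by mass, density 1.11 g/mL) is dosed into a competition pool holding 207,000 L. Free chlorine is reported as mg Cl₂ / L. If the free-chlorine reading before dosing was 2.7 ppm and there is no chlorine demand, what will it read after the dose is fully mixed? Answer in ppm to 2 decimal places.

Mass of solution: 20.5 L × 1000 mL/L × 1.11 g/mL = 22,760 g.
Available chlorine delivered: 22,760 g × 0.102 = 2321 g as Cl₂.
Concentration rise: 2321 g / 207,000 L = 11.21 mg/L = 11.21 ppm.
Final FC: 2.7 + 11.21 = 13.91 ppm.

13.91 ppm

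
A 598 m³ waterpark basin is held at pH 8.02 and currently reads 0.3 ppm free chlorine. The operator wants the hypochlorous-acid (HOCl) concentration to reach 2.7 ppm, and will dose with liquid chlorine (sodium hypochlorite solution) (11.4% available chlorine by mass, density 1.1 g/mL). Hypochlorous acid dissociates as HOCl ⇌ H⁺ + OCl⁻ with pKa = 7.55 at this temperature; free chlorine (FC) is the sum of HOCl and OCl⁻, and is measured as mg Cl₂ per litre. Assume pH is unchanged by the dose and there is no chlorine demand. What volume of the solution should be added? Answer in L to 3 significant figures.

49.4 L

Volume: 598 m³ = 598,000 L.
[OCl⁻]/[HOCl] = 10^(pH − pKa) = 10^(8.02 − 7.55) = 2.951; fraction as HOCl = 1/(1 + 2.951) = 0.2531.
Free chlorine required for 2.7 ppm HOCl: 2.7 / 0.2531 = 10.67 ppm.
FC to add: 10.67 − 0.3 = 10.37 mg/L as Cl₂.
Cl₂ equivalent: 10.37 mg/L × 598,000 L = 6200 g.
Product at 11.4% available Cl: 6200 / 0.114 = 54,390 g.
Volume: 54,390 g ÷ 1.1 g/mL = 49,440 mL.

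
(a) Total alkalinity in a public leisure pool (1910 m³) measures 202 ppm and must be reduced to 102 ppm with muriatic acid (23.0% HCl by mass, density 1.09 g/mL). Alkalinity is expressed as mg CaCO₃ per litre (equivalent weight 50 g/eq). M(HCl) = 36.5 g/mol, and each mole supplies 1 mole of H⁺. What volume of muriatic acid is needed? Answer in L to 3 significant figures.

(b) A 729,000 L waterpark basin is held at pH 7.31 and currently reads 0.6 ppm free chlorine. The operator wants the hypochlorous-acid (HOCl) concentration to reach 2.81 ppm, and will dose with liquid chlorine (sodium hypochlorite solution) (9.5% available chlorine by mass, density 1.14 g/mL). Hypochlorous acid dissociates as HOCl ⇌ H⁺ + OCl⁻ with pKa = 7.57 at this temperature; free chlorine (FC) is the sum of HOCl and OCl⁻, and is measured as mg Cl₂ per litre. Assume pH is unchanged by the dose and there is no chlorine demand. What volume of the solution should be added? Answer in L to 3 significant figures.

(a) Volume: 1910 m³ = 1,910,000 L.
(a) Alkalinity to neutralize: (202 − 102) = 100 mg/L as CaCO₃ × 1,910,000 L = 191,000 g as CaCO₃.
(a) Equivalents of H⁺ required: 191,000 ÷ 50 g/eq = 3820 eq = 3820 mol HCl.
(a) Mass of HCl: 3820 × 36.5 = 139,400 g.
(a) Mass of 23.0% solution: 139,400 / 0.23 = 606,200 g.
(a) Volume: 606,200 g ÷ 1.09 g/mL = 556,200 mL.

(b) [OCl⁻]/[HOCl] = 10^(pH − pKa) = 10^(7.31 − 7.57) = 0.5495; fraction as HOCl = 1/(1 + 0.5495) = 0.6454.
(b) Free chlorine required for 2.81 ppm HOCl: 2.81 / 0.6454 = 4.354 ppm.
(b) FC to add: 4.354 − 0.6 = 3.754 mg/L as Cl₂.
(b) Cl₂ equivalent: 3.754 mg/L × 729,000 L = 2737 g.
(b) Product at 9.5% available Cl: 2737 / 0.095 = 28,810 g.
(b) Volume: 28,810 g ÷ 1.14 g/mL = 25,270 mL.

(a) 556 L; (b) 25.3 L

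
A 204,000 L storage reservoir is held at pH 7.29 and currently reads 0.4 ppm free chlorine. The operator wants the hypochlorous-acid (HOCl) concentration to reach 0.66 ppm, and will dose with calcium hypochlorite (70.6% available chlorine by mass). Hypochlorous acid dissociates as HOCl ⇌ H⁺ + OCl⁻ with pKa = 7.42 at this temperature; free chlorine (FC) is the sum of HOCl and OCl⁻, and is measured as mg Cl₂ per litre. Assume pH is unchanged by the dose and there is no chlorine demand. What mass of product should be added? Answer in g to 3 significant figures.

[OCl⁻]/[HOCl] = 10^(pH − pKa) = 10^(7.29 − 7.42) = 0.7413; fraction as HOCl = 1/(1 + 0.7413) = 0.5743.
Free chlorine required for 0.66 ppm HOCl: 0.66 / 0.5743 = 1.149 ppm.
FC to add: 1.149 − 0.4 = 0.7493 mg/L as Cl₂.
Cl₂ equivalent: 0.7493 mg/L × 204,000 L = 152.9 g.
Product at 70.6% available Cl: 152.9 / 0.706 = 216.5 g.

217 g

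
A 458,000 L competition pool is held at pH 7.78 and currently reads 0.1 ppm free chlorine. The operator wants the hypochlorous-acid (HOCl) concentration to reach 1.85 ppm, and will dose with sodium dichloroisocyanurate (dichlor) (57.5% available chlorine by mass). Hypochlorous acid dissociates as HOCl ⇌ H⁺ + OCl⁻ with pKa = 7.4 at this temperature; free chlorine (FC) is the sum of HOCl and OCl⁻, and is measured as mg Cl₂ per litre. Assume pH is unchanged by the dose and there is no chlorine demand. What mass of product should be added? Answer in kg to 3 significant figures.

4.93 kg

[OCl⁻]/[HOCl] = 10^(pH − pKa) = 10^(7.78 − 7.4) = 2.399; fraction as HOCl = 1/(1 + 2.399) = 0.2942.
Free chlorine required for 1.85 ppm HOCl: 1.85 / 0.2942 = 6.288 ppm.
FC to add: 6.288 − 0.1 = 6.188 mg/L as Cl₂.
Cl₂ equivalent: 6.188 mg/L × 458,000 L = 2834 g.
Product at 57.5% available Cl: 2834 / 0.575 = 4929 g.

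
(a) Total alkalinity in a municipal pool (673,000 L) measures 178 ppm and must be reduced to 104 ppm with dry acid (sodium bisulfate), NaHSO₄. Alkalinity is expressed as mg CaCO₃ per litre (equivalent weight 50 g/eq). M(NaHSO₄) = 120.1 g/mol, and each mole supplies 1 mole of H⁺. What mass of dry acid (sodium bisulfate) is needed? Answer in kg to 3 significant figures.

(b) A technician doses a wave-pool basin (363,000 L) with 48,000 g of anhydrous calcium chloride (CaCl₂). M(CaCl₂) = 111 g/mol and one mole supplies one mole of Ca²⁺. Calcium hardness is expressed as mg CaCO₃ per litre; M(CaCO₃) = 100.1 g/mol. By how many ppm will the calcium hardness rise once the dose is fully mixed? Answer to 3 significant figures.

(a) 120 kg; (b) 119 ppm

(a) Alkalinity to neutralize: (178 − 104) = 74 mg/L as CaCO₃ × 673,000 L = 49,800 g as CaCO₃.
(a) Equivalents of H⁺ required: 49,800 ÷ 50 g/eq = 996 eq = 996 mol NaHSO₄.
(a) Mass of NaHSO₄: 996 × 120.1 = 119,600 g.

(b) Moles of Ca²⁺: 48,000 g ÷ 111 g/mol = 432.4 mol.
(b) As CaCO₃: 432.4 mol × 100.1 g/mol = 43,290 g.
(b) Rise: 43,290 g / 363,000 L × 1000 = 119.2 mg/L.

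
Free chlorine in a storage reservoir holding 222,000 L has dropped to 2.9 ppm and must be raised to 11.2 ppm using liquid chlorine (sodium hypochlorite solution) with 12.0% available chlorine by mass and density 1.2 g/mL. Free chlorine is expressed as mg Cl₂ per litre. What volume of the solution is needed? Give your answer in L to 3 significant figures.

12.8 L

Chlorine deficit: 11.2 − 2.9 = 8.3 ppm = 8.3 mg/L as Cl₂.
Cl₂ equivalent needed: 8.3 mg/L × 222,000 L = 1,843,000 mg = 1843 g.
Product at 12.0% available chlorine: 1843 / 0.12 = 15,360 g.
Volume at density 1.2 g/mL: 15,360 g ÷ 1.2 g/mL = 12,800 mL.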